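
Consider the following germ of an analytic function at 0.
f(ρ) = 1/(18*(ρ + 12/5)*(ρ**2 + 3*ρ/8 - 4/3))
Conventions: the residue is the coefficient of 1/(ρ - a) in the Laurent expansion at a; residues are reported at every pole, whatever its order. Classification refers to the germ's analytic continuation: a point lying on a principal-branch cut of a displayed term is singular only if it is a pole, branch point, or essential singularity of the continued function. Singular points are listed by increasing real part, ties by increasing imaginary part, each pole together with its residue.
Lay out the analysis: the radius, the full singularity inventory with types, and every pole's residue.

Denominator factor (ρ**2 + 3*ρ/8 - 4/3): discriminant 1051/192, real irrational roots -3/16 + (1/48)*sqrt(3153) and -3/16 - (1/48)*sqrt(3153); poles of order 1, moduli -3/16 + (1/48)*sqrt(3153) and 3/16 + (1/48)*sqrt(3153).
Denominator factor (ρ + 12/5): pole of order 1 at -12/5, modulus 12/5.
The radius of convergence is the smallest modulus among the singular points: -3/16 + (1/48)*sqrt(3153).
At the order-1 pole -12/5 set g(ρ) = (ρ - (-12/5))*f(ρ) = 1/(18*(ρ**2 + 3*ρ/8 - 4/3)).
Simple pole: residue = g(a) at a = -12/5, which is 25/1587.
The factor ρ**2 + 3*ρ/8 - 4/3 splits as (ρ - a)(ρ - a') with a = -3/16 - (1/48)*sqrt(3153), a' = -3/16 + (1/48)*sqrt(3153). At the order-1 pole a set g(ρ) = (ρ - a)*f(ρ) = [1/(18*(ρ + 12/5))] / (ρ - a').
Simple pole: residue = g(a) at a = -3/16 - (1/48)*sqrt(3153), which is -25/3174 - (295/1111958)*sqrt(3153).
The factor ρ**2 + 3*ρ/8 - 4/3 splits as (ρ - a)(ρ - a') with a = -3/16 + (1/48)*sqrt(3153), a' = -3/16 - (1/48)*sqrt(3153). At the order-1 pole a set g(ρ) = (ρ - a)*f(ρ) = [1/(18*(ρ + 12/5))] / (ρ - a').
Simple pole: residue = g(a) at a = -3/16 + (1/48)*sqrt(3153), which is -25/3174 + (295/1111958)*sqrt(3153).
List the singular points by increasing real part (a conjugate pair: the negative imaginary part first).

Radius of convergence at 0: -3/16 + (1/48)*sqrt(3153).
At -12/5: a pole of order 1; residue 25/1587.
At -3/16 - (1/48)*sqrt(3153): a pole of order 1; residue -25/3174 - (295/1111958)*sqrt(3153).
At -3/16 + (1/48)*sqrt(3153): a pole of order 1; residue -25/3174 + (295/1111958)*sqrt(3153).


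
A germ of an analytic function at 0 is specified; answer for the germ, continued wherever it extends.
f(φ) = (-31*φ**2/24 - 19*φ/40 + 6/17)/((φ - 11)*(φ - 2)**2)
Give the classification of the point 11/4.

Denominator factors: φ - 11 = -33/4 at φ = 11/4; φ - 2 = 3/4 at φ = 11/4 — none vanishes.
So the germ continues analytically to 11/4.

The point is a regular point.


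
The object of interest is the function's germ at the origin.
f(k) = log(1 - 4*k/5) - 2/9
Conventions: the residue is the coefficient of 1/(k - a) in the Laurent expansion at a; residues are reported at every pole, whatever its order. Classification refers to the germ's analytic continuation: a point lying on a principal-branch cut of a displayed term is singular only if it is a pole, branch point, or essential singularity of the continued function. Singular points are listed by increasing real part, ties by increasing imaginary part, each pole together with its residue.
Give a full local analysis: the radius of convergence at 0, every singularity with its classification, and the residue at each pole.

Radius of convergence at 0: 5/4.
At 5/4: a logarithmic branch point.

Branch term (1)*log(1 - k/(5/4)): its argument vanishes at k = 5/4, a logarithmic branch point, modulus 5/4.
The radius of convergence is the smallest modulus among the singular points: 5/4.


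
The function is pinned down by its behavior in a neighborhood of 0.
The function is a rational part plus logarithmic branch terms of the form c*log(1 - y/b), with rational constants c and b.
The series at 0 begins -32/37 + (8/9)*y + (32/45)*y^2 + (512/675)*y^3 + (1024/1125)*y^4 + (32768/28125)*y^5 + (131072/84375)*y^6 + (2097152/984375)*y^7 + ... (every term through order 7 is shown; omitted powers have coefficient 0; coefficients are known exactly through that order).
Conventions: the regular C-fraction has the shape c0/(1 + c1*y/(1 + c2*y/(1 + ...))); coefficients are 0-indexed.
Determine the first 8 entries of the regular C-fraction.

Taylor coefficients (read off): a_0 = -32/37, a_1 = 8/9, a_2 = 32/45, a_3 = 512/675, a_4 = 1024/1125, a_5 = 32768/28125, a_6 = 131072/84375, a_7 = 2097152/984375.
c0 = a_0 = -32/37. Peel one level at a time: if S = 1 + c*y/S' with S'(0) = 1, then c is the y-coefficient of S and S' = c*y/(S - 1).
S_1 = c0/f = 1 + (37/36)*y + (12173/6480)*y^2 + ...; c1 = 37/36.
S_2 = c1*y/(S_1 - 1) = 1 + (-329/180)*y + (-16/75)*y^2 + ...; c2 = -329/180.
S_3 = c2*y/(S_2 - 1) = 1 + (-192/1645)*y + (-215808/2706025)*y^2 + ...; c3 = -192/1645.
S_4 = c3*y/(S_3 - 1) = 1 + (-1124/1645)*y + (-64/375)*y^2 + ...; c4 = -1124/1645.
S_5 = c4*y/(S_4 - 1) = 1 + (-5264/21075)*y + (-61041344/444155625)*y^2 + ...; c5 = -5264/21075.
S_6 = c5*y/(S_5 - 1) = 1 + (-11596/21075)*y + (-144/875)*y^2 + ...; c6 = -11596/21075.
S_7 = c6*y/(S_6 - 1) = 1 + (-30348/101465)*y + ...; c7 = -30348/101465.

The regular C-fraction coefficients are [-32/37, 37/36, -329/180, -192/1645, -1124/1645, -5264/21075, -11596/21075, -30348/101465].


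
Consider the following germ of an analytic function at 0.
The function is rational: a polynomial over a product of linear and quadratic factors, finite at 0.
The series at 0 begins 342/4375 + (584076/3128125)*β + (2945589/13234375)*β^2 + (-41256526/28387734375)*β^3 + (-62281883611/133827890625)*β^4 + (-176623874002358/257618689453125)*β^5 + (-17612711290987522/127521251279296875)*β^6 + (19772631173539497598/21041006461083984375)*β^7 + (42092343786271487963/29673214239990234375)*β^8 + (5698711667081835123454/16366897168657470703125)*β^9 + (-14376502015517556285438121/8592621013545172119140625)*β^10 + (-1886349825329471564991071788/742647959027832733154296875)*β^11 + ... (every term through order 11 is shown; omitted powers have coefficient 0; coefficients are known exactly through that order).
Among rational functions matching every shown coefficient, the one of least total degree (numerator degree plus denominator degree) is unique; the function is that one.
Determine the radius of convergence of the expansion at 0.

The radius of convergence is (1/6)*sqrt(30).

No rational of total degree below 10 reproduces all 12 coefficients; solving the [2/8] Pade equations on them gives f(β) = (9*β**2/4 + 6*β/13 + 19/14)/((β**2 - 10*β/11 + 5/6)**2*(β**2 + β/3 + 5)**2), whose expansion matches every shown term.
Denominator factor (β**2 - 10*β/11 + 5/6)^2: discriminant -910/363, complex-conjugate roots (5/11) + ((1/66)*sqrt(2730))*i and (5/11) - ((1/66)*sqrt(2730))*i; poles of order 2, moduli (1/6)*sqrt(30) and (1/6)*sqrt(30).
Denominator factor (β**2 + β/3 + 5)^2: discriminant -179/9, complex-conjugate roots (-1/6) + ((1/6)*sqrt(179))*i and (-1/6) - ((1/6)*sqrt(179))*i; poles of order 2, moduli sqrt(5) and sqrt(5).
The radius of convergence is the smallest modulus among the singular points: (1/6)*sqrt(30).


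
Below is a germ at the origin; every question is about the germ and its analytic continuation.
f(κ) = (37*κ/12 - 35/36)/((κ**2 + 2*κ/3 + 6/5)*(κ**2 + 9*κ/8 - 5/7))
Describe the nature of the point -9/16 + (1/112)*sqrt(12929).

The point is a pole of order 1.

The denominator factor κ**2 + 9*κ/8 - 5/7 vanishes at -9/16 + (1/112)*sqrt(12929) and appears to the power 1; the numerator there equals -1559/576 + (37/1344)*sqrt(12929), nonzero, and no other factor vanishes.
Hence a pole whose order is the multiplicity, 1.


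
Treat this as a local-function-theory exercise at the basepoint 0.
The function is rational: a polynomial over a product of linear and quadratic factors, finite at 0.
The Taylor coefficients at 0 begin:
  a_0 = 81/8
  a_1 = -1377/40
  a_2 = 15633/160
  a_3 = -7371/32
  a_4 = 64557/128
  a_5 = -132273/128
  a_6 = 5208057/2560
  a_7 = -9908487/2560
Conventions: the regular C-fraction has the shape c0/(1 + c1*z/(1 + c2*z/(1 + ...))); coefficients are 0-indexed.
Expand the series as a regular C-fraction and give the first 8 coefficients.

The regular C-fraction coefficients are [81/8, 17/5, -191/340, 31545/12988, -279276/133891, -318970/959669, -2644873/4572460, 4107/3340].

Taylor coefficients (read off): a_0 = 81/8, a_1 = -1377/40, a_2 = 15633/160, a_3 = -7371/32, a_4 = 64557/128, a_5 = -132273/128, a_6 = 5208057/2560, a_7 = -9908487/2560.
c0 = a_0 = 81/8. Peel one level at a time: if S = 1 + c*z/S' with S'(0) = 1, then c is the z-coefficient of S and S' = c*z/(S - 1).
S_1 = c0/f = 1 + (17/5)*z + (191/100)*z^2 + ...; c1 = 17/5.
S_2 = c1*z/(S_1 - 1) = 1 + (-191/340)*z + (6309/4624)*z^2 + ...; c2 = -191/340.
S_3 = c2*z/(S_2 - 1) = 1 + (31545/12988)*z + (184815/36481)*z^2 + ...; c3 = 31545/12988.
S_4 = c3*z/(S_3 - 1) = 1 + (-279276/133891)*z + (-340680/491401)*z^2 + ...; c4 = -279276/133891.
S_5 = c4*z/(S_4 - 1) = 1 + (-318970/959669)*z + (-720643/3748322)*z^2 + ...; c5 = -318970/959669.
S_6 = c5*z/(S_5 - 1) = 1 + (-2644873/4572460)*z + (7934619/11155600)*z^2 + ...; c6 = -2644873/4572460.
S_7 = c6*z/(S_6 - 1) = 1 + (4107/3340)*z + ...; c7 = 4107/3340.


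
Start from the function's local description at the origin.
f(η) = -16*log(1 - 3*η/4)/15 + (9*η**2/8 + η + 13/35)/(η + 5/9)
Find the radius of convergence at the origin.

The radius of convergence is 5/9.

Denominator factor (η + 5/9): pole of order 1 at -5/9, modulus 5/9.
Branch term (-16/15)*log(1 - η/(4/3)): its argument vanishes at η = 4/3, a logarithmic branch point, modulus 4/3.
The radius of convergence is the smallest modulus among the singular points: 5/9.


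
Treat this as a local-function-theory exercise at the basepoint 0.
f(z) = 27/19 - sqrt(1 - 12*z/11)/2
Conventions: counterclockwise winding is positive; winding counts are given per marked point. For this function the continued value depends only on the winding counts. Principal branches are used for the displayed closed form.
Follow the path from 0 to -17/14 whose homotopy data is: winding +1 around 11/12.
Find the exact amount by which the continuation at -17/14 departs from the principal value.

The rational part is single-valued and drops out of the difference; each branch term changes only by its own monodromy.
(-1/2)*sqrt(1 - z/(11/12)): winding +1 is odd, the square root flips sign, contributing -2*(-1/2)*sqrt(1 - (-17/14)/(11/12)) = -2*(-1/2)*sqrt(179/77) = (1/77)*sqrt(13783).
Summing the contributions at z = -17/14 gives (1/77)*sqrt(13783).

Continued minus principal equals (1/77)*sqrt(13783).


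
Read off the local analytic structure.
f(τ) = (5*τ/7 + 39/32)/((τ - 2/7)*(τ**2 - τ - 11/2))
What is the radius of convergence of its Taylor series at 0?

The radius of convergence is 2/7.

Denominator factor (τ**2 - τ - 11/2): discriminant 23, real irrational roots 1/2 + (1/2)*sqrt(23) and 1/2 - (1/2)*sqrt(23); poles of order 1, moduli 1/2 + (1/2)*sqrt(23) and -1/2 + (1/2)*sqrt(23).
Denominator factor (τ - 2/7): pole of order 1 at 2/7, modulus 2/7.
The radius of convergence is the smallest modulus among the singular points: 2/7.


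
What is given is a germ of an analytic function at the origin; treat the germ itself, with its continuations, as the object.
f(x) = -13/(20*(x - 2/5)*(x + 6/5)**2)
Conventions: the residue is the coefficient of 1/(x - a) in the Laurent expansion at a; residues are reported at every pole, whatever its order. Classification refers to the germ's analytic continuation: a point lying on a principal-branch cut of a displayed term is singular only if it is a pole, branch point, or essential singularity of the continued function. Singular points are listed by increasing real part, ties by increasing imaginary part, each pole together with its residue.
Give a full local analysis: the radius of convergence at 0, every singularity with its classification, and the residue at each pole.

Radius of convergence at 0: 2/5.
At -6/5: a pole of order 2; residue 65/256.
At 2/5: a pole of order 1; residue -65/256.

Denominator factor (x + 6/5)^2: pole of order 2 at -6/5, modulus 6/5.
Denominator factor (x - 2/5): pole of order 1 at 2/5, modulus 2/5.
The radius of convergence is the smallest modulus among the singular points: 2/5.
At the order-2 pole -6/5 set g(x) = (x - (-6/5))^2*f(x) = -13/(20*(x - 2/5)).
Order-2 pole: residue = g'(a); g'(-6/5) = 65/256, so the residue is 65/256.
At the order-1 pole 2/5 set g(x) = (x - (2/5))*f(x) = -13/(20*(x + 6/5)**2).
Simple pole: residue = g(a) at a = 2/5, which is -65/256.
List the singular points by increasing real part (a conjugate pair: the negative imaginary part first).


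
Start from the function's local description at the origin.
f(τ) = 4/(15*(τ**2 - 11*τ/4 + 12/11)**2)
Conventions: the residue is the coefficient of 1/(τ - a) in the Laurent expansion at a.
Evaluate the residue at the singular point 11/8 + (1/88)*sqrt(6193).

The residue is -(5632/4754535)*sqrt(6193).

The factor τ**2 - 11*τ/4 + 12/11 splits as (τ - a)(τ - a') with a = 11/8 + (1/88)*sqrt(6193), a' = 11/8 - (1/88)*sqrt(6193). At the order-2 pole a set g(τ) = (τ - a)^2*f(τ) = [4/15] / (τ - a')^2.
Order-2 pole: residue = g'(a); g'(11/8 + (1/88)*sqrt(6193)) = -(5632/4754535)*sqrt(6193), so the residue is -(5632/4754535)*sqrt(6193).


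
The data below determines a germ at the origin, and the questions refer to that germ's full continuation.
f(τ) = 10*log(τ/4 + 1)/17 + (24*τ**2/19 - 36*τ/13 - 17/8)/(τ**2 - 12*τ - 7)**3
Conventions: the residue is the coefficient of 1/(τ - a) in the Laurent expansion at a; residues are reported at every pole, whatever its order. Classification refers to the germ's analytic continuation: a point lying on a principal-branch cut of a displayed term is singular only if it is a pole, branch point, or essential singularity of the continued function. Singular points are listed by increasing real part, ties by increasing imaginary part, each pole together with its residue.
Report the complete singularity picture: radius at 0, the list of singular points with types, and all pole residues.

Denominator factor (τ**2 - 12*τ - 7)^3: discriminant 172, real irrational roots 6 + sqrt(43) and 6 - sqrt(43); poles of order 3, moduli 6 + sqrt(43) and -6 + sqrt(43).
Branch term (10/17)*log(1 - τ/(-4)): its argument vanishes at τ = -4, a logarithmic branch point, modulus 4.
The radius of convergence is the smallest modulus among the singular points: -6 + sqrt(43).
The branch term is analytic at 6 - sqrt(43) and contributes nothing to the residue; only the rational part matters.
The factor τ**2 - 12*τ - 7 splits as (τ - a)(τ - a') with a = 6 - sqrt(43), a' = 6 + sqrt(43). At the order-3 pole a set g(τ) = (τ - a)^3*(rational part) = [24*τ**2/19 - 36*τ/13 - 17/8] / (τ - a')^3.
Order-3 pole: residue = g''(a)/2; g''(6 - sqrt(43)) = -(51147/1256846656)*sqrt(43), so the residue is -(51147/2513693312)*sqrt(43).
The branch term is analytic at 6 + sqrt(43) and contributes nothing to the residue; only the rational part matters.
The factor τ**2 - 12*τ - 7 splits as (τ - a)(τ - a') with a = 6 + sqrt(43), a' = 6 - sqrt(43). At the order-3 pole a set g(τ) = (τ - a)^3*(rational part) = [24*τ**2/19 - 36*τ/13 - 17/8] / (τ - a')^3.
Order-3 pole: residue = g''(a)/2; g''(6 + sqrt(43)) = (51147/1256846656)*sqrt(43), so the residue is (51147/2513693312)*sqrt(43).
List the singular points by increasing real part (a conjugate pair: the negative imaginary part first).

Radius of convergence at 0: -6 + sqrt(43).
At -4: a logarithmic branch point.
At 6 - sqrt(43): a pole of order 3; residue -(51147/2513693312)*sqrt(43).
At 6 + sqrt(43): a pole of order 3; residue (51147/2513693312)*sqrt(43).


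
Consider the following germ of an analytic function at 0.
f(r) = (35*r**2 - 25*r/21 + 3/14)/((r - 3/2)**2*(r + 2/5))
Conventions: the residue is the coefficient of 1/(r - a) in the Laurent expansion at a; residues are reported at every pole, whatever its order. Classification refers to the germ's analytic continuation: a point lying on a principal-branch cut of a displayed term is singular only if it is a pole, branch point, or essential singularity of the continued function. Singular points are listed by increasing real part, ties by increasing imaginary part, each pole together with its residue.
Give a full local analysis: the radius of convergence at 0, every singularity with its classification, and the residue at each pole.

Radius of convergence at 0: 2/5.
At -2/5: a pole of order 1; residue 13210/7581.
At 3/2: a pole of order 2; residue 252125/7581.

Denominator factor (r - 3/2)^2: pole of order 2 at 3/2, modulus 3/2.
Denominator factor (r + 2/5): pole of order 1 at -2/5, modulus 2/5.
The radius of convergence is the smallest modulus among the singular points: 2/5.
At the order-1 pole -2/5 set g(r) = (r - (-2/5))*f(r) = (35*r**2 - 25*r/21 + 3/14)/(r - 3/2)**2.
Simple pole: residue = g(a) at a = -2/5, which is 13210/7581.
At the order-2 pole 3/2 set g(r) = (r - (3/2))^2*f(r) = (35*r**2 - 25*r/21 + 3/14)/(r + 2/5).
Order-2 pole: residue = g'(a); g'(3/2) = 252125/7581, so the residue is 252125/7581.
List the singular points by increasing real part (a conjugate pair: the negative imaginary part first).


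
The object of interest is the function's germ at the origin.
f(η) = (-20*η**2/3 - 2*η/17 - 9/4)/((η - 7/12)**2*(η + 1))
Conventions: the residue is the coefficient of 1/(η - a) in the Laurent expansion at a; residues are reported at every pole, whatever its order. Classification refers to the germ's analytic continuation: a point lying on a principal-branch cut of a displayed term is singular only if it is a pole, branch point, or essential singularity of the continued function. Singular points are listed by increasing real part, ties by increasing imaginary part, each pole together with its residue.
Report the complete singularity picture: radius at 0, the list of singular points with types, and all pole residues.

Denominator factor (η - 7/12)^2: pole of order 2 at 7/12, modulus 7/12.
Denominator factor (η + 1): pole of order 1 at -1, modulus 1.
The radius of convergence is the smallest modulus among the singular points: 7/12.
At the order-1 pole -1 set g(η) = (η - (-1))*f(η) = (-20*η**2/3 - 2*η/17 - 9/4)/(η - 7/12)**2.
Simple pole: residue = g(a) at a = -1, which is -21540/6137.
At the order-2 pole 7/12 set g(η) = (η - (7/12))^2*f(η) = (-20*η**2/3 - 2*η/17 - 9/4)/(η + 1).
Order-2 pole: residue = g'(a); g'(7/12) = -58120/18411, so the residue is -58120/18411.
List the singular points by increasing real part (a conjugate pair: the negative imaginary part first).

Radius of convergence at 0: 7/12.
At -1: a pole of order 1; residue -21540/6137.
At 7/12: a pole of order 2; residue -58120/18411.


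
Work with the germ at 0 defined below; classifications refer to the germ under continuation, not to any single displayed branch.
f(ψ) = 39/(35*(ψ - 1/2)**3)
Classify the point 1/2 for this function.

The point is a pole of order 3.

The denominator factor ψ - 1/2 vanishes at 1/2 and appears to the power 3; the numerator there equals 39/35, nonzero, and no other factor vanishes.
Hence a pole whose order is the multiplicity, 3.


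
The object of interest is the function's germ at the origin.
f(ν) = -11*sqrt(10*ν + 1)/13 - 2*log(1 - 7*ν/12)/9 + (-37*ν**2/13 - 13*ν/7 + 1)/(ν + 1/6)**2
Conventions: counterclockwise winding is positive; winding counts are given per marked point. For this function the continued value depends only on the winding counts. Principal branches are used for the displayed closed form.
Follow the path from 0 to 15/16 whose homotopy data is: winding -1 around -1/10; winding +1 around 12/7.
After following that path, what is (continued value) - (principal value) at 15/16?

The rational part is single-valued and drops out of the difference; each branch term changes only by its own monodromy.
(-2/9)*log(1 - ν/(12/7)): each positive loop around 12/7 adds 2*pi*i to the log, so winding +1 contributes (-2/9)*(1)*2*pi*i = -(4/9)*pi*i.
(-11/13)*sqrt(1 - ν/(-1/10)): winding -1 is odd, the square root flips sign, contributing -2*(-11/13)*sqrt(1 - (15/16)/(-1/10)) = -2*(-11/13)*sqrt(83/8) = (11/26)*sqrt(166).
Summing the contributions at ν = 15/16 gives ((11/26)*sqrt(166)) - ((4/9)*pi)*i.

Continued minus principal equals ((11/26)*sqrt(166)) - ((4/9)*pi)*i.


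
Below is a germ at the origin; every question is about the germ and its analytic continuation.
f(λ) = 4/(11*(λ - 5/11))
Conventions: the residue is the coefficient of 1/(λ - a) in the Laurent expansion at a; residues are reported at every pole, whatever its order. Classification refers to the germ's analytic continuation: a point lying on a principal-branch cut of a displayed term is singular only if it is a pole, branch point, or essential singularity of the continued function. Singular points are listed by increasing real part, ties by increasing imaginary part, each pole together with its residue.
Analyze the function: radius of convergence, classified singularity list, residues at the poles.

Radius of convergence at 0: 5/11.
At 5/11: a pole of order 1; residue 4/11.

Denominator factor (λ - 5/11): pole of order 1 at 5/11, modulus 5/11.
The radius of convergence is the smallest modulus among the singular points: 5/11.
At the order-1 pole 5/11 set g(λ) = (λ - (5/11))*f(λ) = 4/11.
Simple pole: residue = g(a) at a = 5/11, which is 4/11.


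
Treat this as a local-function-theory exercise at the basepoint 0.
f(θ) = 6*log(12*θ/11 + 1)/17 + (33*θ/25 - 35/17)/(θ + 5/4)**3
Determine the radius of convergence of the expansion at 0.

Denominator factor (θ + 5/4)^3: pole of order 3 at -5/4, modulus 5/4.
Branch term (6/17)*log(1 - θ/(-11/12)): its argument vanishes at θ = -11/12, a logarithmic branch point, modulus 11/12.
The radius of convergence is the smallest modulus among the singular points: 11/12.

The radius of convergence is 11/12.


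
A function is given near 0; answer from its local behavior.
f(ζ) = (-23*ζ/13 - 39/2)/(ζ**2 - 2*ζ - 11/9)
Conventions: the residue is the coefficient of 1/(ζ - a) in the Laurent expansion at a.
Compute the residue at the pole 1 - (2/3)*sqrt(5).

The residue is -23/26 + (1659/520)*sqrt(5).

The factor ζ**2 - 2*ζ - 11/9 splits as (ζ - a)(ζ - a') with a = 1 - (2/3)*sqrt(5), a' = 1 + (2/3)*sqrt(5). At the order-1 pole a set g(ζ) = (ζ - a)*f(ζ) = [-23*ζ/13 - 39/2] / (ζ - a').
Simple pole: residue = g(a) at a = 1 - (2/3)*sqrt(5), which is -23/26 + (1659/520)*sqrt(5).


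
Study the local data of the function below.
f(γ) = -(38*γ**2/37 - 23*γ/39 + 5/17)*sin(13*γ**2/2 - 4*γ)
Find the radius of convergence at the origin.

The radius of convergence is infinite.

The factor -sin(13*γ**2/2 - 4*γ) is entire and contributes no finite singular point.
The polynomial part has no poles.
No finite singular points: the Taylor series at 0 converges everywhere.


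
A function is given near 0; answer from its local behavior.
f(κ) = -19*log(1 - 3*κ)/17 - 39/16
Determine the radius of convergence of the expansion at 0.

The radius of convergence is 1/3.

Branch term (-19/17)*log(1 - κ/(1/3)): its argument vanishes at κ = 1/3, a logarithmic branch point, modulus 1/3.
The radius of convergence is the smallest modulus among the singular points: 1/3.


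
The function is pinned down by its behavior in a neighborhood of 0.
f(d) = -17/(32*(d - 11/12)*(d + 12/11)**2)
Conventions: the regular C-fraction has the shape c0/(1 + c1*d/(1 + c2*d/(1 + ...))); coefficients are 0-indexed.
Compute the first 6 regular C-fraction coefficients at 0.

The regular C-fraction coefficients are [187/384, 49/66, 1837/1176, -462011/196392, 1862784/7014167, 22044/42001].

Taylor coefficients (expand at 0): a_0 = 187/384, a_1 = -833/2304, a_2 = 168929/202752, a_3 = -11872205/20072448, a_4 = 11382114805/10598252544, a_5 = -167765462897/233161555968.
c0 = a_0 = 187/384. Peel one level at a time: if S = 1 + c*d/S' with S'(0) = 1, then c is the d-coefficient of S and S' = c*d/(S - 1).
S_1 = c0/f = 1 + (49/66)*d + (-167/144)*d^2 + ...; c1 = 49/66.
S_2 = c1*d/(S_1 - 1) = 1 + (1837/1176)*d + (5082121/1382976)*d^2 + ...; c2 = 1837/1176.
S_3 = c2*d/(S_2 - 1) = 1 + (-462011/196392)*d + (17424/27889)*d^2 + ...; c3 = -462011/196392.
S_4 = c3*d/(S_3 - 1) = 1 + (1862784/7014167)*d + (-245887488/1764084001)*d^2 + ...; c4 = 1862784/7014167.
S_5 = c4*d/(S_4 - 1) = 1 + (22044/42001)*d + ...; c5 = 22044/42001.


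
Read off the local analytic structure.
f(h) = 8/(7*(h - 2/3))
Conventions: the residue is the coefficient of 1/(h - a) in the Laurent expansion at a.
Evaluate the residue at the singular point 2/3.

At the order-1 pole 2/3 set g(h) = (h - (2/3))*f(h) = 8/7.
Simple pole: residue = g(a) at a = 2/3, which is 8/7.

The residue is 8/7.


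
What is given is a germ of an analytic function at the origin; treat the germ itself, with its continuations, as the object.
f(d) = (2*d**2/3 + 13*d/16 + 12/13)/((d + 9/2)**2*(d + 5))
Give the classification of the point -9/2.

The denominator factor d + 9/2 vanishes at -9/2 and appears to the power 2; the numerator there equals 4479/416, nonzero, and no other factor vanishes.
Hence a pole whose order is the multiplicity, 2.

The point is a pole of order 2.


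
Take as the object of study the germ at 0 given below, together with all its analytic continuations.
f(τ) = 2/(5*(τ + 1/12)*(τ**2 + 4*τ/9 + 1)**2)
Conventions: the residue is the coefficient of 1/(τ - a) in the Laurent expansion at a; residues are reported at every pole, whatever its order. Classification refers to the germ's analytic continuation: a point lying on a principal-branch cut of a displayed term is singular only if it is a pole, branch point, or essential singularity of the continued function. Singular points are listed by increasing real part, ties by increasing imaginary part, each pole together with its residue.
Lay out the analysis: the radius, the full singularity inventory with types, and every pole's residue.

Denominator factor (τ + 1/12): pole of order 1 at -1/12, modulus 1/12.
Denominator factor (τ**2 + 4*τ/9 + 1)^2: discriminant -308/81, complex-conjugate roots (-2/9) + ((1/9)*sqrt(77))*i and (-2/9) - ((1/9)*sqrt(77))*i; poles of order 2, moduli 1 and 1.
The radius of convergence is the smallest modulus among the singular points: 1/12.
The factor τ**2 + 4*τ/9 + 1 splits as (τ - a)(τ - a') with a = (-2/9) - ((1/9)*sqrt(77))*i, a' = (-2/9) + ((1/9)*sqrt(77))*i. At the order-2 pole a set g(τ) = (τ - a)^2*f(τ) = [2/(5*(τ + 1/12))] / (τ - a')^2.
Order-2 pole: residue = g'(a); g'((-2/9) - ((1/9)*sqrt(77))*i) = (-186624/877805) - ((5425218/1040901169)*sqrt(77))*i, so the residue is (-186624/877805) - ((5425218/1040901169)*sqrt(77))*i.
The factor τ**2 + 4*τ/9 + 1 splits as (τ - a)(τ - a') with a = (-2/9) + ((1/9)*sqrt(77))*i, a' = (-2/9) - ((1/9)*sqrt(77))*i. At the order-2 pole a set g(τ) = (τ - a)^2*f(τ) = [2/(5*(τ + 1/12))] / (τ - a')^2.
Order-2 pole: residue = g'(a); g'((-2/9) + ((1/9)*sqrt(77))*i) = (-186624/877805) + ((5425218/1040901169)*sqrt(77))*i, so the residue is (-186624/877805) + ((5425218/1040901169)*sqrt(77))*i.
At the order-1 pole -1/12 set g(τ) = (τ - (-1/12))*f(τ) = 2/(5*(τ**2 + 4*τ/9 + 1)**2).
Simple pole: residue = g(a) at a = -1/12, which is 373248/877805.
List the singular points by increasing real part (a conjugate pair: the negative imaginary part first).

Radius of convergence at 0: 1/12.
At (-2/9) - ((1/9)*sqrt(77))*i: a pole of order 2; residue (-186624/877805) - ((5425218/1040901169)*sqrt(77))*i.
At (-2/9) + ((1/9)*sqrt(77))*i: a pole of order 2; residue (-186624/877805) + ((5425218/1040901169)*sqrt(77))*i.
At -1/12: a pole of order 1; residue 373248/877805.


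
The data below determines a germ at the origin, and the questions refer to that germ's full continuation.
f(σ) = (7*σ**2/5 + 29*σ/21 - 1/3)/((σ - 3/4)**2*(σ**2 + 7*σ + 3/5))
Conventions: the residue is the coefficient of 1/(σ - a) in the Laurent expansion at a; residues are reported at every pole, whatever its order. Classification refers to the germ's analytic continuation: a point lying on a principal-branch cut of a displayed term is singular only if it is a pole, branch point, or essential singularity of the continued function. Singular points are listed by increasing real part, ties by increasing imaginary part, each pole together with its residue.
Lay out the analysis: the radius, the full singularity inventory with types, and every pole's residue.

Radius of convergence at 0: 7/2 - (1/10)*sqrt(1165).
At -7/2 - (1/10)*sqrt(1165): a pole of order 1; residue -648992/5526549 - (4683488/6438429585)*sqrt(1165).
At -7/2 + (1/10)*sqrt(1165): a pole of order 1; residue -648992/5526549 + (4683488/6438429585)*sqrt(1165).
At 3/4: a pole of order 2; residue 1297984/5526549.

Denominator factor (σ**2 + 7*σ + 3/5): discriminant 233/5, real irrational roots -7/2 + (1/10)*sqrt(1165) and -7/2 - (1/10)*sqrt(1165); poles of order 1, moduli 7/2 - (1/10)*sqrt(1165) and 7/2 + (1/10)*sqrt(1165).
Denominator factor (σ - 3/4)^2: pole of order 2 at 3/4, modulus 3/4.
The radius of convergence is the smallest modulus among the singular points: 7/2 - (1/10)*sqrt(1165).
The factor σ**2 + 7*σ + 3/5 splits as (σ - a)(σ - a') with a = -7/2 - (1/10)*sqrt(1165), a' = -7/2 + (1/10)*sqrt(1165). At the order-1 pole a set g(σ) = (σ - a)*f(σ) = [(7*σ**2/5 + 29*σ/21 - 1/3)/(σ - 3/4)**2] / (σ - a').
Simple pole: residue = g(a) at a = -7/2 - (1/10)*sqrt(1165), which is -648992/5526549 - (4683488/6438429585)*sqrt(1165).
The factor σ**2 + 7*σ + 3/5 splits as (σ - a)(σ - a') with a = -7/2 + (1/10)*sqrt(1165), a' = -7/2 - (1/10)*sqrt(1165). At the order-1 pole a set g(σ) = (σ - a)*f(σ) = [(7*σ**2/5 + 29*σ/21 - 1/3)/(σ - 3/4)**2] / (σ - a').
Simple pole: residue = g(a) at a = -7/2 + (1/10)*sqrt(1165), which is -648992/5526549 + (4683488/6438429585)*sqrt(1165).
At the order-2 pole 3/4 set g(σ) = (σ - (3/4))^2*f(σ) = (7*σ**2/5 + 29*σ/21 - 1/3)/(σ**2 + 7*σ + 3/5).
Order-2 pole: residue = g'(a); g'(3/4) = 1297984/5526549, so the residue is 1297984/5526549.
List the singular points by increasing real part (a conjugate pair: the negative imaginary part first).


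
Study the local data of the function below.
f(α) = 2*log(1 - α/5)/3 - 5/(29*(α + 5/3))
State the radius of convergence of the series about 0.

Denominator factor (α + 5/3): pole of order 1 at -5/3, modulus 5/3.
Branch term (2/3)*log(1 - α/(5)): its argument vanishes at α = 5, a logarithmic branch point, modulus 5.
The radius of convergence is the smallest modulus among the singular points: 5/3.

The radius of convergence is 5/3.


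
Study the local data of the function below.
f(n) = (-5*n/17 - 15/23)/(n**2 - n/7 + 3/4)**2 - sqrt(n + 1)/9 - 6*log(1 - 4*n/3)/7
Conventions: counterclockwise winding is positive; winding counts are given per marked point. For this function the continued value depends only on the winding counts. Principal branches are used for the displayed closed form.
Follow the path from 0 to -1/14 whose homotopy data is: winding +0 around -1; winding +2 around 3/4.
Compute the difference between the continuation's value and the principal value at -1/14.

Continued minus principal equals -(24/7)*pi*i.

The rational part is single-valued and drops out of the difference; each branch term changes only by its own monodromy.
(-1/9)*sqrt(1 - n/(-1)): winding +0 is even, the square root returns to the same sheet, contribution 0.
(-6/7)*log(1 - n/(3/4)): each positive loop around 3/4 adds 2*pi*i to the log, so winding +2 contributes (-6/7)*(2)*2*pi*i = -(24/7)*pi*i.
Summing the contributions at n = -1/14 gives -(24/7)*pi*i.


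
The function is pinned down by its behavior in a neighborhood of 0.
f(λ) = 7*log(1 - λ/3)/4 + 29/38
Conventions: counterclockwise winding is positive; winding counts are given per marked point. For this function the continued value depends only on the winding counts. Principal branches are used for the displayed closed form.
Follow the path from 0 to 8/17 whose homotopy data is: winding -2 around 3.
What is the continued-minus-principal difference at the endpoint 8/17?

The rational part is single-valued and drops out of the difference; each branch term changes only by its own monodromy.
(7/4)*log(1 - λ/(3)): each positive loop around 3 adds 2*pi*i to the log, so winding -2 contributes (7/4)*(-2)*2*pi*i = -(7)*pi*i.
Summing the contributions at λ = 8/17 gives -(7)*pi*i.

Continued minus principal equals -(7)*pi*i.


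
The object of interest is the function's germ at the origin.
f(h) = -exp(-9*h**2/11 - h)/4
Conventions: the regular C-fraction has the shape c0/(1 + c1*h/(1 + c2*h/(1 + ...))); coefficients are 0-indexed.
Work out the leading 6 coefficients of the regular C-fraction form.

The regular C-fraction coefficients are [-1/4, 1, -29/22, 1093/1914, 12547/190182, 390091963/137138710].

Taylor coefficients (expand at 0): a_0 = -1/4, a_1 = 1/4, a_2 = 7/88, a_3 = -43/264, a_4 = 95/11616, a_5 = 3001/58080.
c0 = a_0 = -1/4. Peel one level at a time: if S = 1 + c*h/S' with S'(0) = 1, then c is the h-coefficient of S and S' = c*h/(S - 1).
S_1 = c0/f = 1 + (1)*h + (29/22)*h^2 + ...; c1 = 1.
S_2 = c1*h/(S_1 - 1) = 1 + (-29/22)*h + (1093/1452)*h^2 + ...; c2 = -29/22.
S_3 = c2*h/(S_2 - 1) = 1 + (1093/1914)*h + (-12547/333036)*h^2 + ...; c3 = 1093/1914.
S_4 = c3*h/(S_3 - 1) = 1 + (12547/190182)*h + (-13451447/71678940)*h^2 + ...; c4 = 12547/190182.
S_5 = c4*h/(S_4 - 1) = 1 + (390091963/137138710)*h + ...; c5 = 390091963/137138710.


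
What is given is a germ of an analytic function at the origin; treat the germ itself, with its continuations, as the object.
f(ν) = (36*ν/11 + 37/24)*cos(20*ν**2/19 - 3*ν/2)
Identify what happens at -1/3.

The point is a regular point.

There is no denominator, hence no pole anywhere.
The factor cos(20*ν**2/19 - 3*ν/2) is entire.
So the germ continues analytically to -1/3.


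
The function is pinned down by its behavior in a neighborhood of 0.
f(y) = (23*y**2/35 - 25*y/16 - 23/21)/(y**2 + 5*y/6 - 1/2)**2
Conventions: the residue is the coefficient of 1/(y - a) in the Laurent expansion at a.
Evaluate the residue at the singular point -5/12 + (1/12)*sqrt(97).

The residue is (46737/1317260)*sqrt(97).

The factor y**2 + 5*y/6 - 1/2 splits as (y - a)(y - a') with a = -5/12 + (1/12)*sqrt(97), a' = -5/12 - (1/12)*sqrt(97). At the order-2 pole a set g(y) = (y - a)^2*f(y) = [23*y**2/35 - 25*y/16 - 23/21] / (y - a')^2.
Order-2 pole: residue = g'(a); g'(-5/12 + (1/12)*sqrt(97)) = (46737/1317260)*sqrt(97), so the residue is (46737/1317260)*sqrt(97).


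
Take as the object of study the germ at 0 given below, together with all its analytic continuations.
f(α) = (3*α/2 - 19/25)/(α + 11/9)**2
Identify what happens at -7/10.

The point is a regular point.

Denominator factors: α + 11/9 = 47/90 at α = -7/10 — none vanishes.
So the germ continues analytically to -7/10.


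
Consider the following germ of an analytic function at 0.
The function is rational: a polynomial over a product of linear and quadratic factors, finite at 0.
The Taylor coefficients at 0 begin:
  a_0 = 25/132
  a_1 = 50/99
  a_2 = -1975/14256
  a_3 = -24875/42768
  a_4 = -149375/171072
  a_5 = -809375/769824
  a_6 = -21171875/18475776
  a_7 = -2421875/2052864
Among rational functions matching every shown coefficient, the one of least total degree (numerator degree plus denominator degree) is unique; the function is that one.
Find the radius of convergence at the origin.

No rational of total degree below 4 reproduces all 8 coefficients; solving the [2/2] Pade equations on them gives f(θ) = (-11*θ**2/9 + 3*θ/11 + 3/11)/(θ - 6/5)**2, whose expansion matches every shown term.
Denominator factor (θ - 6/5)^2: pole of order 2 at 6/5, modulus 6/5.
The radius of convergence is the smallest modulus among the singular points: 6/5.

The radius of convergence is 6/5.


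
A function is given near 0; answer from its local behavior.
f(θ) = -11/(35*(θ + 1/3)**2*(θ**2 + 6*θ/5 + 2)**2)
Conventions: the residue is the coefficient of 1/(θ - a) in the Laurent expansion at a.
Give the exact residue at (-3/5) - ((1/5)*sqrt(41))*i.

The residue is (-9720/290521) + ((16776135/1953463204)*sqrt(41))*i.

The factor θ**2 + 6*θ/5 + 2 splits as (θ - a)(θ - a') with a = (-3/5) - ((1/5)*sqrt(41))*i, a' = (-3/5) + ((1/5)*sqrt(41))*i. At the order-2 pole a set g(θ) = (θ - a)^2*f(θ) = [-11/(35*(θ + 1/3)**2)] / (θ - a')^2.
Order-2 pole: residue = g'(a); g'((-3/5) - ((1/5)*sqrt(41))*i) = (-9720/290521) + ((16776135/1953463204)*sqrt(41))*i, so the residue is (-9720/290521) + ((16776135/1953463204)*sqrt(41))*i.


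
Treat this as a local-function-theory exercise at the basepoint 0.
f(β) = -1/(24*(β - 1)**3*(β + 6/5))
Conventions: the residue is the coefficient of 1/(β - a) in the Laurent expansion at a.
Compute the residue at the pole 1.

The residue is -125/31944.

At the order-3 pole 1 set g(β) = (β - (1))^3*f(β) = -1/(24*(β + 6/5)).
Order-3 pole: residue = g''(a)/2; g''(1) = -125/15972, so the residue is -125/31944.


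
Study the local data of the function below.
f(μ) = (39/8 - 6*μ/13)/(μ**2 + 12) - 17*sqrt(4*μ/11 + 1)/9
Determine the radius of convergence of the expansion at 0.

Denominator factor (μ**2 + 12): discriminant -48, complex-conjugate roots ((2)*sqrt(3))*i and -((2)*sqrt(3))*i; poles of order 1, moduli (2)*sqrt(3) and (2)*sqrt(3).
Branch term (-17/9)*sqrt(1 - μ/(-11/4)): its argument vanishes at μ = -11/4, a square-root branch point, modulus 11/4.
The radius of convergence is the smallest modulus among the singular points: 11/4.

The radius of convergence is 11/4.


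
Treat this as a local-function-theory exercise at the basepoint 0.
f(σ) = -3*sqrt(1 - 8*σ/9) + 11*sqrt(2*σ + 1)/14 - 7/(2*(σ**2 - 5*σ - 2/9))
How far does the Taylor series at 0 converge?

The radius of convergence is -5/2 + (1/6)*sqrt(233).

Denominator factor (σ**2 - 5*σ - 2/9): discriminant 233/9, real irrational roots 5/2 + (1/6)*sqrt(233) and 5/2 - (1/6)*sqrt(233); poles of order 1, moduli 5/2 + (1/6)*sqrt(233) and -5/2 + (1/6)*sqrt(233).
Branch term (-3)*sqrt(1 - σ/(9/8)): its argument vanishes at σ = 9/8, a square-root branch point, modulus 9/8.
Branch term (11/14)*sqrt(1 - σ/(-1/2)): its argument vanishes at σ = -1/2, a square-root branch point, modulus 1/2.
The radius of convergence is the smallest modulus among the singular points: -5/2 + (1/6)*sqrt(233).


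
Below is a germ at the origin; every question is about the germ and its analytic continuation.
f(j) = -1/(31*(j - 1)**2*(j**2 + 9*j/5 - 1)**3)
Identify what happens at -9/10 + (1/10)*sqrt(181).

The denominator factor j**2 + 9*j/5 - 1 vanishes at -9/10 + (1/10)*sqrt(181) and appears to the power 3; the numerator there equals -1/31, nonzero, and no other factor vanishes.
Hence a pole whose order is the multiplicity, 3.

The point is a pole of order 3.


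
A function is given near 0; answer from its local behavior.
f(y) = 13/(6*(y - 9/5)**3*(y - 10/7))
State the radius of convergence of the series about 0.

The radius of convergence is 10/7.

Denominator factor (y - 9/5)^3: pole of order 3 at 9/5, modulus 9/5.
Denominator factor (y - 10/7): pole of order 1 at 10/7, modulus 10/7.
The radius of convergence is the smallest modulus among the singular points: 10/7.


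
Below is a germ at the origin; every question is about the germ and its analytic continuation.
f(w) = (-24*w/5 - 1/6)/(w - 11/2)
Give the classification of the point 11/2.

The denominator factor w - 11/2 vanishes at 11/2 and appears to the power 1; the numerator there equals -797/30, nonzero, and no other factor vanishes.
Hence a pole whose order is the multiplicity, 1.

The point is a pole of order 1.


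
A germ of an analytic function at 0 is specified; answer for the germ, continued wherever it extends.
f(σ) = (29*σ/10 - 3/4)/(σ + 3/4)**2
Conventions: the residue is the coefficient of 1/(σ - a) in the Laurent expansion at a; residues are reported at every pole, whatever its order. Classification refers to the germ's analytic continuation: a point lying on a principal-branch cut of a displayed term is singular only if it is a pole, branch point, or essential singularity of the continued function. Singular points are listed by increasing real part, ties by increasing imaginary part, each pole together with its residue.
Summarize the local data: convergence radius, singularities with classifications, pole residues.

Radius of convergence at 0: 3/4.
At -3/4: a pole of order 2; residue 29/10.

Denominator factor (σ + 3/4)^2: pole of order 2 at -3/4, modulus 3/4.
The radius of convergence is the smallest modulus among the singular points: 3/4.
At the order-2 pole -3/4 set g(σ) = (σ - (-3/4))^2*f(σ) = 29*σ/10 - 3/4.
Order-2 pole: residue = g'(a); g'(-3/4) = 29/10, so the residue is 29/10.
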